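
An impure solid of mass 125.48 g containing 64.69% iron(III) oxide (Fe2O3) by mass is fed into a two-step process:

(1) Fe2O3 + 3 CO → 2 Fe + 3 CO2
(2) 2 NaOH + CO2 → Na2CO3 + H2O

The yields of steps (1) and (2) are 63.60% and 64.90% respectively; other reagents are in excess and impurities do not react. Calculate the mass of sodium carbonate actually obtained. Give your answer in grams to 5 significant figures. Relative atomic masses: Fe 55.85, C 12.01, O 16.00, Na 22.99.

Pure Fe2O3 = 125.48 × 0.6469 = 81.1730 g.
M(Fe2O3) = 2(55.85) + 3(16.00) = 159.70 g/mol.
M(Na2CO3) = 2(22.99) + 12.01 + 3(16.00) = 105.99 g/mol.
n(Fe2O3) = 81.1730 / 159.70 = 0.508284 mol.
Step 1 (Fe2O3:CO2 = 1:3): theoretical n(CO2) = 1.52485 mol; at 63.60% yield, n(CO2) = 0.969807 mol.
Step 2 (CO2:Na2CO3 = 1:1): theoretical n(Na2CO3) = 0.969807 mol, so theoretical mass = 0.969807 × 105.99 = 102.790 g.
At 64.90% yield, actual mass of Na2CO3 = 102.790 × 0.6490 = 66.7106 g.

66.711 g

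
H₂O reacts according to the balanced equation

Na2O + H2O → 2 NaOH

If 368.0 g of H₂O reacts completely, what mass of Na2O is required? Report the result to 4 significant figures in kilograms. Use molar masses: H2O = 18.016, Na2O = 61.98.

n(H2O) = 368.00 g / 18.016 g/mol = 20.426 mol.
From the equation the H2O:Na2O mole ratio is 1:1, so n(Na2O) = 20.426 × 1/1 = 20.426 mol.
Mass of Na2O = 20.426 mol × 61.98 g/mol = 1266.0 g.
Converting to kg: 1266.0 g = 1.266 kg.

1.266 kg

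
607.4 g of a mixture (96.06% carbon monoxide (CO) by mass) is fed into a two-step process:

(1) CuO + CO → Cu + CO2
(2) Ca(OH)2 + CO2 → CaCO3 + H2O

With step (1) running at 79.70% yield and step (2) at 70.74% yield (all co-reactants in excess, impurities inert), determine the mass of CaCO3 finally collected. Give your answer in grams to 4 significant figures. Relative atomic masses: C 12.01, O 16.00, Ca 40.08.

1175 g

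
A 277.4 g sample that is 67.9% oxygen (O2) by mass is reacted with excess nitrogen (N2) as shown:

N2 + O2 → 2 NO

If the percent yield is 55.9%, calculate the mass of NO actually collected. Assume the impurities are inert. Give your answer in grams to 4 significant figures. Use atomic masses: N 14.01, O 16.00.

Pure O2 available = 277.4 g × 0.679 = 188.35 g.
M(O2) = 2(16.00) = 32.00 g/mol.
M(NO) = 14.01 + 16.00 = 30.01 g/mol.
n(O2) = 188.35 g / 32.00 g/mol = 5.8861 mol.
From the equation the O2:NO mole ratio is 1:2, so n(NO) = 5.8861 × 2/1 = 11.772 mol.
Mass of NO = 11.772 mol × 30.01 g/mol = 353.28 g.
Actual mass collected = 353.28 g × 0.559 = 197.48 g.

197.5 g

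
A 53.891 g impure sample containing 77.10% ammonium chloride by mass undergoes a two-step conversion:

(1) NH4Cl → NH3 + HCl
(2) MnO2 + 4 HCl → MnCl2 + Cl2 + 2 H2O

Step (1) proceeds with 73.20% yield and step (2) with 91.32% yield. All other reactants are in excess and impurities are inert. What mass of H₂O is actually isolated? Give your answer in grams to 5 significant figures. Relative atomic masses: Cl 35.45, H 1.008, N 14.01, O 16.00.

Pure NH4Cl = 53.891 × 0.7710 = 41.5500 g.
M(NH4Cl) = 14.01 + 4(1.008) + 35.45 = 53.492 g/mol.
M(H2O) = 2(1.008) + 16.00 = 18.016 g/mol.
n(NH4Cl) = 41.5500 / 53.492 = 0.776751 mol.
Step 1 (NH4Cl:HCl = 1:1): theoretical n(HCl) = 0.776751 mol; at 73.20% yield, n(HCl) = 0.568582 mol.
Step 2 (HCl:H2O = 4:2): theoretical n(H2O) = 0.284291 mol, so theoretical mass = 0.284291 × 18.016 = 5.12178 g.
At 91.32% yield, actual mass of H2O = 5.12178 × 0.9132 = 4.67721 g.

4.6772 g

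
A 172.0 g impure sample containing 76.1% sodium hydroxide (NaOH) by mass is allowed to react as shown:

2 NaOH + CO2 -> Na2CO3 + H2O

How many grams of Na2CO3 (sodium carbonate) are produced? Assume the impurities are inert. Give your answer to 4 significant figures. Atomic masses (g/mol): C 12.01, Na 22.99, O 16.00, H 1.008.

Mass of pure NaOH = 172.0 g × 0.761 = 130.89 g.
M(NaOH) = 22.99 + 16.00 + 1.008 = 39.998 g/mol.
M(Na2CO3) = 2(22.99) + 12.01 + 3(16.00) = 105.99 g/mol.
n(NaOH) = 130.89 g / 39.998 g/mol = 3.2725 mol.
From the equation the NaOH:Na2CO3 mole ratio is 2:1, so n(Na2CO3) = 3.2725 × 1/2 = 1.6362 mol.
Mass of Na2CO3 = 1.6362 mol × 105.99 g/mol = 173.42 g.

173.4 g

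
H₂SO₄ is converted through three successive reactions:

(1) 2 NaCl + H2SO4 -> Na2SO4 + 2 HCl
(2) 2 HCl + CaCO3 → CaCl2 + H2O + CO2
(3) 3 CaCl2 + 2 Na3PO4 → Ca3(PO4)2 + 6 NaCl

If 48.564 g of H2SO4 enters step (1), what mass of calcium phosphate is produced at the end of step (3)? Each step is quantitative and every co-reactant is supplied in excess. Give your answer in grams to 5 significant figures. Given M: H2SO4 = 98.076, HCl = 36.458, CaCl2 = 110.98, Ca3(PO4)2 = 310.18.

n(H2SO4) = 48.564 / 98.076 = 0.495167 mol.
Reaction (1): H2SO4→HCl ratio 1:2 ⇒ n(HCl) = 0.990334 mol.
Reaction (2): HCl→CaCl2 ratio 2:1 ⇒ n(CaCl2) = 0.495167 mol.
Reaction (3): CaCl2→Ca3(PO4)2 ratio 3:1 ⇒ n(Ca3(PO4)2) = 0.165056 mol.
Mass of Ca3(PO4)2 = 0.165056 × 310.18 = 51.1970 g.

51.197 g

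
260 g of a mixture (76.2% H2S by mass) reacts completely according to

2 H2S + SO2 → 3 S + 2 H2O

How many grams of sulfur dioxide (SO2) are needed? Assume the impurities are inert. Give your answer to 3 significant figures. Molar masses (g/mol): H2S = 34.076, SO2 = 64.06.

Mass of pure H2S = 260 g × 0.762 = 198.1 g.
n(H2S) = 198.1 g / 34.076 g/mol = 5.814 mol.
From the equation the H2S:SO2 mole ratio is 2:1, so n(SO2) = 5.814 × 1/2 = 2.907 mol.
Mass of SO2 = 2.907 mol × 64.06 g/mol = 186.2 g.

186 g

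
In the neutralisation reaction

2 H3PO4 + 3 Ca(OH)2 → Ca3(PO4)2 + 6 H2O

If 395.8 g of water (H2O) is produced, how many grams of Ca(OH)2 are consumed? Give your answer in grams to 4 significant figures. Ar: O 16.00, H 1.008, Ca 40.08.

813.9 g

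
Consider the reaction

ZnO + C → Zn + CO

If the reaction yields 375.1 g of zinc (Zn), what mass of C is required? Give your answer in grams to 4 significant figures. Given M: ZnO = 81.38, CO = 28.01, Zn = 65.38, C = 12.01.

68.90 g

n(Zn) = 375.10 g / 65.38 g/mol = 5.7372 mol.
From the equation the Zn:C mole ratio is 1:1, so n(C) = 5.7372 × 1/1 = 5.7372 mol.
Mass of C = 5.7372 mol × 12.01 g/mol = 68.904 g.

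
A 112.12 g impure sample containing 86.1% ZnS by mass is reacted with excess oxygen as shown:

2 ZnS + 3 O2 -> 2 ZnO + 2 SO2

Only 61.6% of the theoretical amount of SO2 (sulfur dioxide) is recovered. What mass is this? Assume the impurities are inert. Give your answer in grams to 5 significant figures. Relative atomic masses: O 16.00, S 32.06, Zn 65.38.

39.095 g

Pure ZnS available = 112.12 g × 0.861 = 96.5353 g.
M(ZnS) = 65.38 + 32.06 = 97.44 g/mol.
M(SO2) = 32.06 + 2(16.00) = 64.06 g/mol.
n(ZnS) = 96.5353 g / 97.44 g/mol = 0.990716 mol.
From the equation the ZnS:SO2 mole ratio is 2:2, so n(SO2) = 0.990716 × 2/2 = 0.990716 mol.
Mass of SO2 = 0.990716 mol × 64.06 g/mol = 63.4652 g.
Actual mass collected = 63.4652 g × 0.616 = 39.0946 g.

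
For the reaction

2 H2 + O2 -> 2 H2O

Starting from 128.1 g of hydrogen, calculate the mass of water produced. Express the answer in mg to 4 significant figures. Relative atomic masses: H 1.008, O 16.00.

1145000 mg

M(H2) = 2(1.008) = 2.016 g/mol.
M(H2O) = 2(1.008) + 16.00 = 18.016 g/mol.
n(H2) = 128.10 g / 2.016 g/mol = 63.542 mol.
From the equation the H2:H2O mole ratio is 2:2, so n(H2O) = 63.542 × 2/2 = 63.542 mol.
Mass of H2O = 63.542 mol × 18.016 g/mol = 1144.8 g.
Converting to mg: 1144.8 g = 1145000 mg.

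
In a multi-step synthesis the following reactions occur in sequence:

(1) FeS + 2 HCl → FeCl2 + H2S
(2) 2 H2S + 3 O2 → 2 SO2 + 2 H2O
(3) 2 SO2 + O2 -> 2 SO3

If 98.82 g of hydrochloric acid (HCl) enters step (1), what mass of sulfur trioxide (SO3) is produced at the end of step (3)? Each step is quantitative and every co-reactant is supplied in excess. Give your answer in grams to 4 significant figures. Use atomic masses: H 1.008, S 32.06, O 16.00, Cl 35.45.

108.5 g

M(HCl) = 1.008 + 35.45 = 36.458 g/mol.
M(SO3) = 32.06 + 3(16.00) = 80.06 g/mol.
n(HCl) = 98.82 / 36.458 = 2.7105 mol.
Reaction (1): HCl→H2S ratio 2:1 ⇒ n(H2S) = 1.3553 mol.
Reaction (2): H2S→SO2 ratio 2:2 ⇒ n(SO2) = 1.3553 mol.
Reaction (3): SO2→SO3 ratio 2:2 ⇒ n(SO3) = 1.3553 mol.
Mass of SO3 = 1.3553 × 80.06 = 108.50 g.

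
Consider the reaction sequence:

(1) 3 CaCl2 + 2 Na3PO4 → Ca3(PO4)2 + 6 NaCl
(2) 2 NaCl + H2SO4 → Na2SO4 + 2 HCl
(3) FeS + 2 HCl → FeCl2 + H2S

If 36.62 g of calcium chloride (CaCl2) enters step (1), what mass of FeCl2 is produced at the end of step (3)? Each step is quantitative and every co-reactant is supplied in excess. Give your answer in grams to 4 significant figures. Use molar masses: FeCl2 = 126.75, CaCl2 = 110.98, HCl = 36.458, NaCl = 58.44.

41.82 g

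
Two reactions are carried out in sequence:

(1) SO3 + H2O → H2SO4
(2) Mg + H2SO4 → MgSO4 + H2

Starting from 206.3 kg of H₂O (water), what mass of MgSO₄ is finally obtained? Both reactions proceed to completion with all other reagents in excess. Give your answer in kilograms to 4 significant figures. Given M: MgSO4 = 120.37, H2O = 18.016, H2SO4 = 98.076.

206.3 kg = 206300 g.
n(H2O) = 206300 / 18.016 = 11451 mol.
Step 1 gives a 1:1 ratio of H2O to H2SO4, so n(H2SO4) = 11451 mol.
In step 2 the H2SO4:MgSO4 ratio is 1:1, so n(MgSO4) = 11451 mol.
Mass of MgSO4 = 11451 × 120.37 = 1.3783 × 10^6 g = 1378 kg.

1378 kg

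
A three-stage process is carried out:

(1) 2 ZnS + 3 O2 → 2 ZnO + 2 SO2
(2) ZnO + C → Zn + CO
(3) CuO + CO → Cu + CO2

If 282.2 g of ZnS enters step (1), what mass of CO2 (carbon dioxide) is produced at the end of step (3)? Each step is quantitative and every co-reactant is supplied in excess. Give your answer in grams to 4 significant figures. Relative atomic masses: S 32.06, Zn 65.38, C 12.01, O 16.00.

M(ZnS) = 65.38 + 32.06 = 97.44 g/mol.
M(CO2) = 12.01 + 2(16.00) = 44.01 g/mol.
n(ZnS) = 282.2 / 97.44 = 2.8961 mol.
Reaction (1): ZnS→ZnO ratio 2:2 ⇒ n(ZnO) = 2.8961 mol.
Reaction (2): ZnO→CO ratio 1:1 ⇒ n(CO) = 2.8961 mol.
Reaction (3): CO→CO2 ratio 1:1 ⇒ n(CO2) = 2.8961 mol.
Mass of CO2 = 2.8961 × 44.01 = 127.46 g.

127.5 g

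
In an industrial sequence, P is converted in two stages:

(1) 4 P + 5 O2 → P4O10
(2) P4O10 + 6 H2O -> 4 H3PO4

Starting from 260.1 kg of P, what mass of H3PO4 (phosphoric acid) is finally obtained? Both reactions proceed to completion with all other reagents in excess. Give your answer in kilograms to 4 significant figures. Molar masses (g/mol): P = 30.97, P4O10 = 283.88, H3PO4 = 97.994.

260.1 kg = 260100 g.
n(P) = 260100 / 30.97 = 8398.5 mol.
Step 1 gives a 4:1 ratio of P to P4O10, so n(P4O10) = 2099.6 mol.
In step 2 the P4O10:H3PO4 ratio is 1:4, so n(H3PO4) = 8398.5 mol.
Mass of H3PO4 = 8398.5 × 97.994 = 823000 g = 823.0 kg.

823.0 kg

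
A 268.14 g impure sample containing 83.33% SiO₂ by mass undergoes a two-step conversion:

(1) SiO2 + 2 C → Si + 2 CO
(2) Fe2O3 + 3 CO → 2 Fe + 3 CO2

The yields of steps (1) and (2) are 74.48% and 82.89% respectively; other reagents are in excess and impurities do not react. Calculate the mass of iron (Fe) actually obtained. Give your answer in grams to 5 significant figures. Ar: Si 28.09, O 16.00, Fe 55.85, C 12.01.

Pure SiO2 = 268.14 × 0.8333 = 223.441 g.
M(SiO2) = 28.09 + 2(16.00) = 60.09 g/mol.
M(Fe) = 55.85 g/mol.
n(SiO2) = 223.441 / 60.09 = 3.71844 mol.
Step 1 (SiO2:CO = 1:2): theoretical n(CO) = 7.43688 mol; at 74.48% yield, n(CO) = 5.53899 mol.
Step 2 (CO:Fe = 3:2): theoretical n(Fe) = 3.69266 mol, so theoretical mass = 3.69266 × 55.85 = 206.235 g.
At 82.89% yield, actual mass of Fe = 206.235 × 0.8289 = 170.948 g.

170.95 g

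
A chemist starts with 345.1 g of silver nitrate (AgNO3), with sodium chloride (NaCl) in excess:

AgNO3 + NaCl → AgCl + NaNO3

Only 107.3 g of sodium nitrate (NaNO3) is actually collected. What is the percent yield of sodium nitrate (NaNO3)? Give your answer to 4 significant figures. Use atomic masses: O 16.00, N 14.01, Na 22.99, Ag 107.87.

M(AgNO3) = 107.87 + 14.01 + 3(16.00) = 169.88 g/mol.
M(NaNO3) = 22.99 + 14.01 + 3(16.00) = 85.00 g/mol.
n(AgNO3) = 345.10 g / 169.88 g/mol = 2.0314 mol.
From the equation the AgNO3:NaNO3 mole ratio is 1:1, so n(NaNO3) = 2.0314 × 1/1 = 2.0314 mol.
Mass of NaNO3 = 2.0314 mol × 85.00 g/mol = 172.67 g.
This is the theoretical yield. Percent yield = 107.3 g / 172.67 g × 100% = 62.141%.

62.14 %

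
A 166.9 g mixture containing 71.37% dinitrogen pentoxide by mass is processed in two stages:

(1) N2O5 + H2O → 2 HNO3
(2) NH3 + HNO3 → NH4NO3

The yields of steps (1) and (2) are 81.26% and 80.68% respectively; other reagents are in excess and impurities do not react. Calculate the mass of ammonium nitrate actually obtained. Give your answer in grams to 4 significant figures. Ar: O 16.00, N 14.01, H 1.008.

115.7 g

Pure N2O5 = 166.9 × 0.7137 = 119.12 g.
M(N2O5) = 2(14.01) + 5(16.00) = 108.02 g/mol.
M(NH4NO3) = 2(14.01) + 4(1.008) + 3(16.00) = 80.052 g/mol.
n(N2O5) = 119.12 / 108.02 = 1.1027 mol.
Step 1 (N2O5:HNO3 = 1:2): theoretical n(HNO3) = 2.2055 mol; at 81.26% yield, n(HNO3) = 1.7922 mol.
Step 2 (HNO3:NH4NO3 = 1:1): theoretical n(NH4NO3) = 1.7922 mol, so theoretical mass = 1.7922 × 80.052 = 143.47 g.
At 80.68% yield, actual mass of NH4NO3 = 143.47 × 0.8068 = 115.75 g.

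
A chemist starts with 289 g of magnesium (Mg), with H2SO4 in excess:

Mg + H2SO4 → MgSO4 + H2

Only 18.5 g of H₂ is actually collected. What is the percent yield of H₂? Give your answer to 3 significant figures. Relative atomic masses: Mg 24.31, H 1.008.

M(Mg) = 24.31 g/mol.
M(H2) = 2(1.008) = 2.016 g/mol.
n(Mg) = 289.0 g / 24.31 g/mol = 11.89 mol.
From the equation the Mg:H2 mole ratio is 1:1, so n(H2) = 11.89 × 1/1 = 11.89 mol.
Mass of H2 = 11.89 mol × 2.016 g/mol = 23.97 g.
This is the theoretical yield. Percent yield = 18.5 g / 23.97 g × 100% = 77.19%.

77.2 %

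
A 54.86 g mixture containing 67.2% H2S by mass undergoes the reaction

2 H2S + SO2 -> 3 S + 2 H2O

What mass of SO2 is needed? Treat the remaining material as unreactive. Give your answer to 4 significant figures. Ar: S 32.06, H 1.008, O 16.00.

34.65 g

Mass of pure H2S = 54.86 g × 0.672 = 36.866 g.
M(H2S) = 2(1.008) + 32.06 = 34.076 g/mol.
M(SO2) = 32.06 + 2(16.00) = 64.06 g/mol.
n(H2S) = 36.866 g / 34.076 g/mol = 1.0819 mol.
From the equation the H2S:SO2 mole ratio is 2:1, so n(SO2) = 1.0819 × 1/2 = 0.54094 mol.
Mass of SO2 = 0.54094 mol × 64.06 g/mol = 34.652 g.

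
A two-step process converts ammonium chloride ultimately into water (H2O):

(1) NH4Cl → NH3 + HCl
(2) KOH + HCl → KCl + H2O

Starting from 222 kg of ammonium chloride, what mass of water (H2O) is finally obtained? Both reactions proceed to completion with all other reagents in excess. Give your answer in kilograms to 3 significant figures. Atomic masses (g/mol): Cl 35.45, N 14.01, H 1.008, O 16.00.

74.8 kg

M(NH4Cl) = 14.01 + 4(1.008) + 35.45 = 53.492 g/mol.
M(H2O) = 2(1.008) + 16.00 = 18.016 g/mol.
222 kg = 222000 g.
n(NH4Cl) = 222000 / 53.492 = 4150 mol.
Step 1 gives a 1:1 ratio of NH4Cl to HCl, so n(HCl) = 4150 mol.
In step 2 the HCl:H2O ratio is 1:1, so n(H2O) = 4150 mol.
Mass of H2O = 4150 × 18.016 = 74770 g = 74.8 kg.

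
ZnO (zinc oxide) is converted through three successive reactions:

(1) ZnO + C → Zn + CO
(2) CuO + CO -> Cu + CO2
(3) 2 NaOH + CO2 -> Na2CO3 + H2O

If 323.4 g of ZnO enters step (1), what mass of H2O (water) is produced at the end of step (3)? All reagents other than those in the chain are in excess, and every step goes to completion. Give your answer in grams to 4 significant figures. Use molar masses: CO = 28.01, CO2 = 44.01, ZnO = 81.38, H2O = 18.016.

71.59 g

n(ZnO) = 323.4 / 81.38 = 3.9739 mol.
Reaction (1): ZnO→CO ratio 1:1 ⇒ n(CO) = 3.9739 mol.
Reaction (2): CO→CO2 ratio 1:1 ⇒ n(CO2) = 3.9739 mol.
Reaction (3): CO2→H2O ratio 1:1 ⇒ n(H2O) = 3.9739 mol.
Mass of H2O = 3.9739 × 18.016 = 71.595 g.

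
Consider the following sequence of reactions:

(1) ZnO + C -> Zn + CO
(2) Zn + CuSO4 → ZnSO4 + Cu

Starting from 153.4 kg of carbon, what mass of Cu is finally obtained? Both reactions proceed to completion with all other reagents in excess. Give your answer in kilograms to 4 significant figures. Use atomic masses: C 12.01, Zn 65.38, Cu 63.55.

811.7 kg

M(C) = 12.01 g/mol.
M(Cu) = 63.55 g/mol.
153.4 kg = 153400 g.
n(C) = 153400 / 12.01 = 12773 mol.
Step 1 gives a 1:1 ratio of C to Zn, so n(Zn) = 12773 mol.
In step 2 the Zn:Cu ratio is 1:1, so n(Cu) = 12773 mol.
Mass of Cu = 12773 × 63.55 = 811700 g = 811.7 kg.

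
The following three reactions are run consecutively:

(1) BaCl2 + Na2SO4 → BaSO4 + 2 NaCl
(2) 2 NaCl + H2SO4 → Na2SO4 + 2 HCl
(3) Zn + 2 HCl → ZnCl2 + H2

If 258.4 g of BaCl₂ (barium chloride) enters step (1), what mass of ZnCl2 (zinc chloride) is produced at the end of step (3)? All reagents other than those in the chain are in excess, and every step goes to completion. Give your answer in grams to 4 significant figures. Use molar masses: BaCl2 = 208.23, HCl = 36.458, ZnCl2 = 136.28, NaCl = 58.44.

n(BaCl2) = 258.4 / 208.23 = 1.2409 mol.
Reaction (1): BaCl2→NaCl ratio 1:2 ⇒ n(NaCl) = 2.4819 mol.
Reaction (2): NaCl→HCl ratio 2:2 ⇒ n(HCl) = 2.4819 mol.
Reaction (3): HCl→ZnCl2 ratio 2:1 ⇒ n(ZnCl2) = 1.2409 mol.
Mass of ZnCl2 = 1.2409 × 136.28 = 169.11 g.

169.1 g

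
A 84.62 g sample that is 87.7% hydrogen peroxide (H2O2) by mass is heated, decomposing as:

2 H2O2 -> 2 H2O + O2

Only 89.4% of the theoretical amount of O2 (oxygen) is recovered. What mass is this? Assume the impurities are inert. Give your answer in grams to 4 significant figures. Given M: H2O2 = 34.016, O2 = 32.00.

31.21 g

Pure H2O2 available = 84.62 g × 0.877 = 74.212 g.
n(H2O2) = 74.212 g / 34.016 g/mol = 2.1817 mol.
From the equation the H2O2:O2 mole ratio is 2:1, so n(O2) = 2.1817 × 1/2 = 1.0908 mol.
Mass of O2 = 1.0908 mol × 32.00 g/mol = 34.907 g.
Actual mass collected = 34.907 g × 0.894 = 31.207 g.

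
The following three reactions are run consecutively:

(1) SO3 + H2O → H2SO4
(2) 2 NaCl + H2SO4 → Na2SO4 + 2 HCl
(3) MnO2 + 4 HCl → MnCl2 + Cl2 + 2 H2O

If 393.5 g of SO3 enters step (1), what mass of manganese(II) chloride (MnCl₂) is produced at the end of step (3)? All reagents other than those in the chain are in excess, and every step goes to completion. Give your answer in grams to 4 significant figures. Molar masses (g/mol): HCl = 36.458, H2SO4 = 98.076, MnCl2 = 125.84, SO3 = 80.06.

n(SO3) = 393.5 / 80.06 = 4.9151 mol.
Reaction (1): SO3→H2SO4 ratio 1:1 ⇒ n(H2SO4) = 4.9151 mol.
Reaction (2): H2SO4→HCl ratio 1:2 ⇒ n(HCl) = 9.8301 mol.
Reaction (3): HCl→MnCl2 ratio 4:1 ⇒ n(MnCl2) = 2.4575 mol.
Mass of MnCl2 = 2.4575 × 125.84 = 309.26 g.

309.3 g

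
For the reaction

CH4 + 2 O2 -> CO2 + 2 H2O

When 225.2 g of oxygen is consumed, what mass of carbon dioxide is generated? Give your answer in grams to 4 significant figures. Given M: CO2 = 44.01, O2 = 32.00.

n(O2) = 225.20 g / 32.00 g/mol = 7.0375 mol.
From the equation the O2:CO2 mole ratio is 2:1, so n(CO2) = 7.0375 × 1/2 = 3.5187 mol.
Mass of CO2 = 3.5187 mol × 44.01 g/mol = 154.86 g.

154.9 g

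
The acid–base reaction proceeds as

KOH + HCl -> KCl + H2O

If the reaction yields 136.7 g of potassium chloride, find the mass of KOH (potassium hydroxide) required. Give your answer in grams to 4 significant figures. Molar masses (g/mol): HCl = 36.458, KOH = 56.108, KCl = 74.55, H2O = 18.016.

102.9 g

n(KCl) = 136.70 g / 74.55 g/mol = 1.8337 mol.
From the equation the KCl:KOH mole ratio is 1:1, so n(KOH) = 1.8337 × 1/1 = 1.8337 mol.
Mass of KOH = 1.8337 mol × 56.108 g/mol = 102.88 g.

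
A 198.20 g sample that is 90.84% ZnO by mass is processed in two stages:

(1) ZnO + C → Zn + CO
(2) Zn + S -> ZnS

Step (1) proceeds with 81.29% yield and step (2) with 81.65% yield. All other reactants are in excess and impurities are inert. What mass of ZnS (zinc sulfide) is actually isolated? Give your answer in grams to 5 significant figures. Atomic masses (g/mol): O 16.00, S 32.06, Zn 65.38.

143.08 g

Pure ZnO = 198.20 × 0.9084 = 180.045 g.
M(ZnO) = 65.38 + 16.00 = 81.38 g/mol.
M(ZnS) = 65.38 + 32.06 = 97.44 g/mol.
n(ZnO) = 180.045 / 81.38 = 2.21240 mol.
Step 1 (ZnO:Zn = 1:1): theoretical n(Zn) = 2.21240 mol; at 81.29% yield, n(Zn) = 1.79846 mol.
Step 2 (Zn:ZnS = 1:1): theoretical n(ZnS) = 1.79846 mol, so theoretical mass = 1.79846 × 97.44 = 175.242 g.
At 81.65% yield, actual mass of ZnS = 175.242 × 0.8165 = 143.085 g.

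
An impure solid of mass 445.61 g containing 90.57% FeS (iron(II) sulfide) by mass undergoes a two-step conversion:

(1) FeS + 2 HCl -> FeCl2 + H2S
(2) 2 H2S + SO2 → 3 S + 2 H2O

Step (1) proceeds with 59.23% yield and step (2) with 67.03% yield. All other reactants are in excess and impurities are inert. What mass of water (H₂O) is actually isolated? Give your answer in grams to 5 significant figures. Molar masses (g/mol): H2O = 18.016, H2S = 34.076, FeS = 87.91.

32.838 g

Pure FeS = 445.61 × 0.9057 = 403.589 g.
n(FeS) = 403.589 / 87.91 = 4.59093 mol.
Step 1 (FeS:H2S = 1:1): theoretical n(H2S) = 4.59093 mol; at 59.23% yield, n(H2S) = 2.71921 mol.
Step 2 (H2S:H2O = 2:2): theoretical n(H2O) = 2.71921 mol, so theoretical mass = 2.71921 × 18.016 = 48.9893 g.
At 67.03% yield, actual mass of H2O = 48.9893 × 0.6703 = 32.8375 g.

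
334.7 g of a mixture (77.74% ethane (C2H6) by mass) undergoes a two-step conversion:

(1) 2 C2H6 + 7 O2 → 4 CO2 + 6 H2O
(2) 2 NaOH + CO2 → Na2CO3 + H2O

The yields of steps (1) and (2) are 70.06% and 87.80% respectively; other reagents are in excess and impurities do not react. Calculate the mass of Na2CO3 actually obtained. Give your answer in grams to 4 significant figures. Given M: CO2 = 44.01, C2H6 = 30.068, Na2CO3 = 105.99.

Pure C2H6 = 334.7 × 0.7774 = 260.20 g.
n(C2H6) = 260.20 / 30.068 = 8.6536 mol.
Step 1 (C2H6:CO2 = 2:4): theoretical n(CO2) = 17.307 mol; at 70.06% yield, n(CO2) = 12.125 mol.
Step 2 (CO2:Na2CO3 = 1:1): theoretical n(Na2CO3) = 12.125 mol, so theoretical mass = 12.125 × 105.99 = 1285.2 g.
At 87.80% yield, actual mass of Na2CO3 = 1285.2 × 0.8780 = 1128.4 g.

1128 g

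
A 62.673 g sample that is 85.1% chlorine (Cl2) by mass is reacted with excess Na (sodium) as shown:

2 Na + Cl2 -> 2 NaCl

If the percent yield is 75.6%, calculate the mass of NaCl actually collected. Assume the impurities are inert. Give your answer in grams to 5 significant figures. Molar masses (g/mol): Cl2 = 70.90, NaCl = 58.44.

66.470 g

Pure Cl2 available = 62.673 g × 0.851 = 53.3347 g.
n(Cl2) = 53.3347 g / 70.90 g/mol = 0.752253 mol.
From the equation the Cl2:NaCl mole ratio is 1:2, so n(NaCl) = 0.752253 × 2/1 = 1.50451 mol.
Mass of NaCl = 1.50451 mol × 58.44 g/mol = 87.9233 g.
Actual mass collected = 87.9233 g × 0.756 = 66.4700 g.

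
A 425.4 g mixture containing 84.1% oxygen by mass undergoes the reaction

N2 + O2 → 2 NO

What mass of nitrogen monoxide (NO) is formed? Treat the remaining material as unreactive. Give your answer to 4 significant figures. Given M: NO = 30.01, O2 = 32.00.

Mass of pure O2 = 425.4 g × 0.841 = 357.76 g.
n(O2) = 357.76 g / 32.00 g/mol = 11.180 mol.
From the equation the O2:NO mole ratio is 1:2, so n(NO) = 11.180 × 2/1 = 22.360 mol.
Mass of NO = 22.360 mol × 30.01 g/mol = 671.03 g.

671.0 g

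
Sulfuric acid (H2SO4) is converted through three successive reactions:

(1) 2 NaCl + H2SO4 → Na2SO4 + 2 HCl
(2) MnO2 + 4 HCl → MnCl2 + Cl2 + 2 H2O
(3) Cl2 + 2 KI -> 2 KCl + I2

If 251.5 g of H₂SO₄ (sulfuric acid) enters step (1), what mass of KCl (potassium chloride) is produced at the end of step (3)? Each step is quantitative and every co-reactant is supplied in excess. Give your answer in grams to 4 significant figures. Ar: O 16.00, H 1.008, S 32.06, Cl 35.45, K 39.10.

191.2 g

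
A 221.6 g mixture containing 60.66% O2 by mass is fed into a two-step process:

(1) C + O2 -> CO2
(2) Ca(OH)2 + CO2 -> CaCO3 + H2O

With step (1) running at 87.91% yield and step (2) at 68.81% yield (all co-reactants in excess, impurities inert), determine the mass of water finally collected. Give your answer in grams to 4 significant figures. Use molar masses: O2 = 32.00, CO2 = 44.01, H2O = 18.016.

Pure O2 = 221.6 × 0.6066 = 134.42 g.
n(O2) = 134.42 / 32.00 = 4.2007 mol.
Step 1 (O2:CO2 = 1:1): theoretical n(CO2) = 4.2007 mol; at 87.91% yield, n(CO2) = 3.6928 mol.
Step 2 (CO2:H2O = 1:1): theoretical n(H2O) = 3.6928 mol, so theoretical mass = 3.6928 × 18.016 = 66.530 g.
At 68.81% yield, actual mass of H2O = 66.530 × 0.6881 = 45.779 g.

45.78 g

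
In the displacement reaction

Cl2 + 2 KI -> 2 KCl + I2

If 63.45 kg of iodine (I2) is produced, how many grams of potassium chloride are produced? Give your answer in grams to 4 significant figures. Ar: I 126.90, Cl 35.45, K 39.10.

M(I2) = 2(126.90) = 253.80 g/mol.
M(KCl) = 39.10 + 35.45 = 74.55 g/mol.
Convert: 63.45 kg = 63450 g.
n(I2) = 63450 g / 253.80 g/mol = 250.00 mol.
From the equation the I2:KCl mole ratio is 1:2, so n(KCl) = 250.00 × 2/1 = 500.00 mol.
Mass of KCl = 500.00 mol × 74.55 g/mol = 37275 g.

37280 g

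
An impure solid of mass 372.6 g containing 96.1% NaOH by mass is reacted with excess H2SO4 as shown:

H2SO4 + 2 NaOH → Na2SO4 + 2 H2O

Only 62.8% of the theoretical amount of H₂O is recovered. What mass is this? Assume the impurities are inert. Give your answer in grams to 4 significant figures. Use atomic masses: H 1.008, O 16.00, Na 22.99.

Pure NaOH available = 372.6 g × 0.961 = 358.07 g.
M(NaOH) = 22.99 + 16.00 + 1.008 = 39.998 g/mol.
M(H2O) = 2(1.008) + 16.00 = 18.016 g/mol.
n(NaOH) = 358.07 g / 39.998 g/mol = 8.9522 mol.
From the equation the NaOH:H2O mole ratio is 2:2, so n(H2O) = 8.9522 × 2/2 = 8.9522 mol.
Mass of H2O = 8.9522 mol × 18.016 g/mol = 161.28 g.
Actual mass collected = 161.28 g × 0.628 = 101.29 g.

101.3 g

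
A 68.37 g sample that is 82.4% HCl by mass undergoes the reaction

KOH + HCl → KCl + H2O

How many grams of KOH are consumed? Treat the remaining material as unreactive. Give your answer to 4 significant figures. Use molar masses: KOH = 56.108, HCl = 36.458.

Mass of pure HCl = 68.37 g × 0.824 = 56.337 g.
n(HCl) = 56.337 g / 36.458 g/mol = 1.5453 mol.
From the equation the HCl:KOH mole ratio is 1:1, so n(KOH) = 1.5453 × 1/1 = 1.5453 mol.
Mass of KOH = 1.5453 mol × 56.108 g/mol = 86.701 g.

86.70 g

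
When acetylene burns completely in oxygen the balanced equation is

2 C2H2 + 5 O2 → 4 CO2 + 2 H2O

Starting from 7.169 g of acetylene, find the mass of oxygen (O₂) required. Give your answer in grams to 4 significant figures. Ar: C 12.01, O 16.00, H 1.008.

22.03 g

M(C2H2) = 2(12.01) + 2(1.008) = 26.036 g/mol.
M(O2) = 2(16.00) = 32.00 g/mol.
n(C2H2) = 7.1690 g / 26.036 g/mol = 0.27535 mol.
From the equation the C2H2:O2 mole ratio is 2:5, so n(O2) = 0.27535 × 5/2 = 0.68837 mol.
Mass of O2 = 0.68837 mol × 32.00 g/mol = 22.028 g.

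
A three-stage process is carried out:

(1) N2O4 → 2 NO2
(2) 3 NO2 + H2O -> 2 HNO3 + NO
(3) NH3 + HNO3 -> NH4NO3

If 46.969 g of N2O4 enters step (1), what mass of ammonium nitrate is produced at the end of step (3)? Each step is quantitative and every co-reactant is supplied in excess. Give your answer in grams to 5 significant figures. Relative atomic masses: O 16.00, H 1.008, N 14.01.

M(N2O4) = 2(14.01) + 4(16.00) = 92.02 g/mol.
M(NH4NO3) = 2(14.01) + 4(1.008) + 3(16.00) = 80.052 g/mol.
n(N2O4) = 46.969 / 92.02 = 0.510422 mol.
Reaction (1): N2O4→NO2 ratio 1:2 ⇒ n(NO2) = 1.02084 mol.
Reaction (2): NO2→HNO3 ratio 3:2 ⇒ n(HNO3) = 0.680562 mol.
Reaction (3): HNO3→NH4NO3 ratio 1:1 ⇒ n(NH4NO3) = 0.680562 mol.
Mass of NH4NO3 = 0.680562 × 80.052 = 54.4804 g.

54.480 g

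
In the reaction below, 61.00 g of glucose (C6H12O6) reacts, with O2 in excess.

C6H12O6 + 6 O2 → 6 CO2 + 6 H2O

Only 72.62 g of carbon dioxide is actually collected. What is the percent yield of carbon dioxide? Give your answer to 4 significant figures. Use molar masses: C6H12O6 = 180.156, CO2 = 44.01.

n(C6H12O6) = 61.000 g / 180.156 g/mol = 0.33860 mol.
From the equation the C6H12O6:CO2 mole ratio is 1:6, so n(CO2) = 0.33860 × 6/1 = 2.0316 mol.
Mass of CO2 = 2.0316 mol × 44.01 g/mol = 89.410 g.
This is the theoretical yield. Percent yield = 72.62 g / 89.410 g × 100% = 81.222%.

81.22 %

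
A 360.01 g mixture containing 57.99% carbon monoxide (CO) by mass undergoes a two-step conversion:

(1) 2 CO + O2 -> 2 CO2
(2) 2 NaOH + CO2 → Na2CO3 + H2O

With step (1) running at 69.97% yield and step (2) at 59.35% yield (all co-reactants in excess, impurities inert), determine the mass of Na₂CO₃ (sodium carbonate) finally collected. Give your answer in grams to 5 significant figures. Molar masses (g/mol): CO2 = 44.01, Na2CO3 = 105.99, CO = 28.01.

Pure CO = 360.01 × 0.5799 = 208.770 g.
n(CO) = 208.770 / 28.01 = 7.45340 mol.
Step 1 (CO:CO2 = 2:2): theoretical n(CO2) = 7.45340 mol; at 69.97% yield, n(CO2) = 5.21515 mol.
Step 2 (CO2:Na2CO3 = 1:1): theoretical n(Na2CO3) = 5.21515 mol, so theoretical mass = 5.21515 × 105.99 = 552.753 g.
At 59.35% yield, actual mass of Na2CO3 = 552.753 × 0.5935 = 328.059 g.

328.06 g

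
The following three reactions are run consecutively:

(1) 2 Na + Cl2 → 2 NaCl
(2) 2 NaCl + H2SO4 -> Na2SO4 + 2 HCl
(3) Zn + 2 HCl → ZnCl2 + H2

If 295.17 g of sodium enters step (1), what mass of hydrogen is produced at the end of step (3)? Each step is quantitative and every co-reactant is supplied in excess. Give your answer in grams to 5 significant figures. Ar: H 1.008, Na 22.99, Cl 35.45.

M(Na) = 22.99 g/mol.
M(H2) = 2(1.008) = 2.016 g/mol.
n(Na) = 295.17 / 22.99 = 12.8391 mol.
Reaction (1): Na→NaCl ratio 2:2 ⇒ n(NaCl) = 12.8391 mol.
Reaction (2): NaCl→HCl ratio 2:2 ⇒ n(HCl) = 12.8391 mol.
Reaction (3): HCl→H2 ratio 2:1 ⇒ n(H2) = 6.41953 mol.
Mass of H2 = 6.41953 × 2.016 = 12.9418 g.

12.942 g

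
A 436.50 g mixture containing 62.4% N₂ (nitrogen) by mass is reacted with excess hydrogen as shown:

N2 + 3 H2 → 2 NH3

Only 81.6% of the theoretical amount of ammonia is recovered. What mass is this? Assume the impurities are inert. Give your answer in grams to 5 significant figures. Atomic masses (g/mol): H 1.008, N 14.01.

270.23 g

Pure N2 available = 436.50 g × 0.624 = 272.376 g.
M(N2) = 2(14.01) = 28.02 g/mol.
M(NH3) = 14.01 + 3(1.008) = 17.034 g/mol.
n(N2) = 272.376 g / 28.02 g/mol = 9.72077 mol.
From the equation the N2:NH3 mole ratio is 1:2, so n(NH3) = 9.72077 × 2/1 = 19.4415 mol.
Mass of NH3 = 19.4415 mol × 17.034 g/mol = 331.167 g.
Actual mass collected = 331.167 g × 0.816 = 270.232 g.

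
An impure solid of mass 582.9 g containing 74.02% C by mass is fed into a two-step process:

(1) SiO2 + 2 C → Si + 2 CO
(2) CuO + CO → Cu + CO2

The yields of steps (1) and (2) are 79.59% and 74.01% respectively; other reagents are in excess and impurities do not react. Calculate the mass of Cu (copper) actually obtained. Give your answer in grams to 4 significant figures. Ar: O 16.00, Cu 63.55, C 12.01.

1345 g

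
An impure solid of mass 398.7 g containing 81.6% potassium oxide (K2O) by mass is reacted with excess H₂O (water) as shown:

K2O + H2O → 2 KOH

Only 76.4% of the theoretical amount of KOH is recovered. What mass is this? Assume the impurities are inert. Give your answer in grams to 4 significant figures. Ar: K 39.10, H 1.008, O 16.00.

Pure K2O available = 398.7 g × 0.816 = 325.34 g.
M(K2O) = 2(39.10) + 16.00 = 94.20 g/mol.
M(KOH) = 39.10 + 16.00 + 1.008 = 56.108 g/mol.
n(K2O) = 325.34 g / 94.20 g/mol = 3.4537 mol.
From the equation the K2O:KOH mole ratio is 1:2, so n(KOH) = 3.4537 × 2/1 = 6.9074 mol.
Mass of KOH = 6.9074 mol × 56.108 g/mol = 387.56 g.
Actual mass collected = 387.56 g × 0.764 = 296.10 g.

296.1 g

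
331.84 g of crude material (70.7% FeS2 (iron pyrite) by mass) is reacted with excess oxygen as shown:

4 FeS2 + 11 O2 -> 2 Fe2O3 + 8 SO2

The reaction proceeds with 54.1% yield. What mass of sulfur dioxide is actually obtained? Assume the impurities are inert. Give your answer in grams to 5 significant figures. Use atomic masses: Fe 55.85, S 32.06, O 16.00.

135.55 g

Pure FeS2 available = 331.84 g × 0.707 = 234.611 g.
M(FeS2) = 55.85 + 2(32.06) = 119.97 g/mol.
M(SO2) = 32.06 + 2(16.00) = 64.06 g/mol.
n(FeS2) = 234.611 g / 119.97 g/mol = 1.95558 mol.
From the equation the FeS2:SO2 mole ratio is 4:8, so n(SO2) = 1.95558 × 8/4 = 3.91116 mol.
Mass of SO2 = 3.91116 mol × 64.06 g/mol = 250.549 g.
Actual mass collected = 250.549 g × 0.541 = 135.547 g.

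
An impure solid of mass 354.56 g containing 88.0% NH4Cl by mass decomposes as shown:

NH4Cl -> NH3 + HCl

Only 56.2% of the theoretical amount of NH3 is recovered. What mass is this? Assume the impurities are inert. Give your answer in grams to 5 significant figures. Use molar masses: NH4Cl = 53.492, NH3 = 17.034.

55.839 g

Pure NH4Cl available = 354.56 g × 0.880 = 312.013 g.
n(NH4Cl) = 312.013 g / 53.492 g/mol = 5.83289 mol.
From the equation the NH4Cl:NH3 mole ratio is 1:1, so n(NH3) = 5.83289 × 1/1 = 5.83289 mol.
Mass of NH3 = 5.83289 mol × 17.034 g/mol = 99.3574 g.
Actual mass collected = 99.3574 g × 0.562 = 55.8389 g.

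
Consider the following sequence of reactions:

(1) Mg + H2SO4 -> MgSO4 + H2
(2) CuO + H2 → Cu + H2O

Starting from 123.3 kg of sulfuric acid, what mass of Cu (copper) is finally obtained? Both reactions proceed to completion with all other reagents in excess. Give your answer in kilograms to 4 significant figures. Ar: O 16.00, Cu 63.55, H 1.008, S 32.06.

79.89 kg

M(H2SO4) = 2(1.008) + 32.06 + 4(16.00) = 98.076 g/mol.
M(Cu) = 63.55 g/mol.
123.3 kg = 123300 g.
n(H2SO4) = 123300 / 98.076 = 1257.2 mol.
Step 1 gives a 1:1 ratio of H2SO4 to H2, so n(H2) = 1257.2 mol.
In step 2 the H2:Cu ratio is 1:1, so n(Cu) = 1257.2 mol.
Mass of Cu = 1257.2 × 63.55 = 79894 g = 79.89 kg.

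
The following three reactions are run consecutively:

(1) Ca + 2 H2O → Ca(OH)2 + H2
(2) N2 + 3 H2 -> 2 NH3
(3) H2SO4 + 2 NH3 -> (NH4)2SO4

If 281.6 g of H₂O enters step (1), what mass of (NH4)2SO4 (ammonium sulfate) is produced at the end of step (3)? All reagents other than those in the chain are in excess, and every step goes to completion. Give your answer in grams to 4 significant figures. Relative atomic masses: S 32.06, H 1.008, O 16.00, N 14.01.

M(H2O) = 2(1.008) + 16.00 = 18.016 g/mol.
M((NH4)2SO4) = 2(14.01) + 8(1.008) + 32.06 + 4(16.00) = 132.144 g/mol.
n(H2O) = 281.6 / 18.016 = 15.631 mol.
Reaction (1): H2O→H2 ratio 2:1 ⇒ n(H2) = 7.8153 mol.
Reaction (2): H2→NH3 ratio 3:2 ⇒ n(NH3) = 5.2102 mol.
Reaction (3): NH3→(NH4)2SO4 ratio 2:1 ⇒ n((NH4)2SO4) = 2.6051 mol.
Mass of (NH4)2SO4 = 2.6051 × 132.144 = 344.25 g.

344.2 g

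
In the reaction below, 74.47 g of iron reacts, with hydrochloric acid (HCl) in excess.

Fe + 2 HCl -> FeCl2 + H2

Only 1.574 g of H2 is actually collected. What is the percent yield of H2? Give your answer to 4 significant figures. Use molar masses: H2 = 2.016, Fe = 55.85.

n(Fe) = 74.470 g / 55.85 g/mol = 1.3334 mol.
From the equation the Fe:H2 mole ratio is 1:1, so n(H2) = 1.3334 × 1/1 = 1.3334 mol.
Mass of H2 = 1.3334 mol × 2.016 g/mol = 2.6881 g.
This is the theoretical yield. Percent yield = 1.574 g / 2.6881 g × 100% = 58.554%.

58.55 %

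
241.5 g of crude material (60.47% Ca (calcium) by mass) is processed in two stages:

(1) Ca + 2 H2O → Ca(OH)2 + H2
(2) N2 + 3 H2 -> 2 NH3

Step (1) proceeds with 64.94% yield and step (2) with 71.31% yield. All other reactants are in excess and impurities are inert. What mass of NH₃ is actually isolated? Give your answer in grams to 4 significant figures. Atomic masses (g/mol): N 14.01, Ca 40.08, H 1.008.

Pure Ca = 241.5 × 0.6047 = 146.04 g.
M(Ca) = 40.08 g/mol.
M(NH3) = 14.01 + 3(1.008) = 17.034 g/mol.
n(Ca) = 146.04 / 40.08 = 3.6436 mol.
Step 1 (Ca:H2 = 1:1): theoretical n(H2) = 3.6436 mol; at 64.94% yield, n(H2) = 2.3661 mol.
Step 2 (H2:NH3 = 3:2): theoretical n(NH3) = 1.5774 mol, so theoretical mass = 1.5774 × 17.034 = 26.870 g.
At 71.31% yield, actual mass of NH3 = 26.870 × 0.7131 = 19.161 g.

19.16 g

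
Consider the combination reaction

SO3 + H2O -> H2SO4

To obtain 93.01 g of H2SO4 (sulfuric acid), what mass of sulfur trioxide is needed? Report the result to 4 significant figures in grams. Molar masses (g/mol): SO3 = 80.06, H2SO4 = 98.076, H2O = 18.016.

n(H2SO4) = 93.010 g / 98.076 g/mol = 0.94835 mol.
From the equation the H2SO4:SO3 mole ratio is 1:1, so n(SO3) = 0.94835 × 1/1 = 0.94835 mol.
Mass of SO3 = 0.94835 mol × 80.06 g/mol = 75.925 g.

75.92 g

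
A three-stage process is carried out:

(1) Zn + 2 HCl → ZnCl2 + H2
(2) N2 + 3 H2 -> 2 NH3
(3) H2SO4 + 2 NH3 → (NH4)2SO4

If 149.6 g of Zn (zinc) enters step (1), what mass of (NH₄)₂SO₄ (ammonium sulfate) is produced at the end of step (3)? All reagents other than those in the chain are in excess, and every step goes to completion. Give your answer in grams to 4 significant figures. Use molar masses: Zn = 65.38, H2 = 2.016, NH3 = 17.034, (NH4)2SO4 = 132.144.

100.8 g

n(Zn) = 149.6 / 65.38 = 2.2882 mol.
Reaction (1): Zn→H2 ratio 1:1 ⇒ n(H2) = 2.2882 mol.
Reaction (2): H2→NH3 ratio 3:2 ⇒ n(NH3) = 1.5254 mol.
Reaction (3): NH3→(NH4)2SO4 ratio 2:1 ⇒ n((NH4)2SO4) = 0.76272 mol.
Mass of (NH4)2SO4 = 0.76272 × 132.144 = 100.79 g.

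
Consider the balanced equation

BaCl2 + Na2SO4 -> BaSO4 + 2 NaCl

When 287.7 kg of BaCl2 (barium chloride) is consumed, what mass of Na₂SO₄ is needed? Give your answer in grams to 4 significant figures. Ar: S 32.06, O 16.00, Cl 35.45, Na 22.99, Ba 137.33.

196200 g

M(BaCl2) = 137.33 + 2(35.45) = 208.23 g/mol.
M(Na2SO4) = 2(22.99) + 32.06 + 4(16.00) = 142.04 g/mol.
Convert: 287.7 kg = 287700 g.
n(BaCl2) = 287700 g / 208.23 g/mol = 1381.6 mol.
From the equation the BaCl2:Na2SO4 mole ratio is 1:1, so n(Na2SO4) = 1381.6 × 1/1 = 1381.6 mol.
Mass of Na2SO4 = 1381.6 mol × 142.04 g/mol = 196250 g.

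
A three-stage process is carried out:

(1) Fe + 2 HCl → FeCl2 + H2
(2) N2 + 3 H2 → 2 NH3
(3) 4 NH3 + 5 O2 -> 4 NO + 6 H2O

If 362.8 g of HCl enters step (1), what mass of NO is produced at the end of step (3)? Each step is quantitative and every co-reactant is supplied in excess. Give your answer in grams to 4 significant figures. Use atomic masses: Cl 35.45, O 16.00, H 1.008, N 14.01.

99.54 g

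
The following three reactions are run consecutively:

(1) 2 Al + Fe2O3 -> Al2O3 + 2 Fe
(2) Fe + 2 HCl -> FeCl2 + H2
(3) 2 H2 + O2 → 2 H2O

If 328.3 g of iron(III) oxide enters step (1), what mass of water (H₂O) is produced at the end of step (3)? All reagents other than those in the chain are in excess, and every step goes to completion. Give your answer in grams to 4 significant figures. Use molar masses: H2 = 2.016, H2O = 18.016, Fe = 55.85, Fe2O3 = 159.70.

74.07 g

n(Fe2O3) = 328.3 / 159.70 = 2.0557 mol.
Reaction (1): Fe2O3→Fe ratio 1:2 ⇒ n(Fe) = 4.1115 mol.
Reaction (2): Fe→H2 ratio 1:1 ⇒ n(H2) = 4.1115 mol.
Reaction (3): H2→H2O ratio 2:2 ⇒ n(H2O) = 4.1115 mol.
Mass of H2O = 4.1115 × 18.016 = 74.072 g.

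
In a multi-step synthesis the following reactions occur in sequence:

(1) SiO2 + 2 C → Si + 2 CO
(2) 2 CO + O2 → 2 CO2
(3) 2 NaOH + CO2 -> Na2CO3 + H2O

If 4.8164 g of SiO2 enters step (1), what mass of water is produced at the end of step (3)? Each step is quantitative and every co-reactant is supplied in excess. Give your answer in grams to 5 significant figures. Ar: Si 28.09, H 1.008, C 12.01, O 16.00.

M(SiO2) = 28.09 + 2(16.00) = 60.09 g/mol.
M(H2O) = 2(1.008) + 16.00 = 18.016 g/mol.
n(SiO2) = 4.8164 / 60.09 = 0.0801531 mol.
Reaction (1): SiO2→CO ratio 1:2 ⇒ n(CO) = 0.160306 mol.
Reaction (2): CO→CO2 ratio 2:2 ⇒ n(CO2) = 0.160306 mol.
Reaction (3): CO2→H2O ratio 1:1 ⇒ n(H2O) = 0.160306 mol.
Mass of H2O = 0.160306 × 18.016 = 2.88808 g.

2.8881 g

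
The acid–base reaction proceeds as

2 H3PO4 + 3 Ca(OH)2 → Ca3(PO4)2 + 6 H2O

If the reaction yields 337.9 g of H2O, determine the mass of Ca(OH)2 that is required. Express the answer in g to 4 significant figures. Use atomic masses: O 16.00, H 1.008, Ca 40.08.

694.9 g

M(H2O) = 2(1.008) + 16.00 = 18.016 g/mol.
M(Ca(OH)2) = 40.08 + 2(16.00) + 2(1.008) = 74.096 g/mol.
n(H2O) = 337.90 g / 18.016 g/mol = 18.756 mol.
From the equation the H2O:Ca(OH)2 mole ratio is 6:3, so n(Ca(OH)2) = 18.756 × 3/6 = 9.3778 mol.
Mass of Ca(OH)2 = 9.3778 mol × 74.096 g/mol = 694.86 g.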